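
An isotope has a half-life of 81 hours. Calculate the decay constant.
λ = ln(2)/t½ = 0.008557 hour⁻¹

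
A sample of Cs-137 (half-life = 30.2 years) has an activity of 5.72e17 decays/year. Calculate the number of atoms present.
N = A/λ = 2.492e19 atoms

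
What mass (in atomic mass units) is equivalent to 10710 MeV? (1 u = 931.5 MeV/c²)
m = E/c² = 11.5 u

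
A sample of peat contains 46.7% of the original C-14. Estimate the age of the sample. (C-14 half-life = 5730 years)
Age = t½ × log₂(1/ratio) = 6294 years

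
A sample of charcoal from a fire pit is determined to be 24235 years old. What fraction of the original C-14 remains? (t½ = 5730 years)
N/N₀ = (1/2)^(t/t½) = 0.05331 = 5.33%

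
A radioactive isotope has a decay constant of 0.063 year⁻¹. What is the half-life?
t½ = ln(2)/λ = 11 years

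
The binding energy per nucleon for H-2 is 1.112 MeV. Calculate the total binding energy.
B.E. = 1.112 × 2 = 2.224 MeV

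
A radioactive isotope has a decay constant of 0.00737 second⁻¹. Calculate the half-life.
t½ = ln(2)/λ = 94.05 seconds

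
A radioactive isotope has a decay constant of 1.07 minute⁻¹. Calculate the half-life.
t½ = ln(2)/λ = 0.6478 minutes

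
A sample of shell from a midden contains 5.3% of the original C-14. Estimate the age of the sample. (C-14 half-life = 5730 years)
Age = t½ × log₂(1/ratio) = 24280 years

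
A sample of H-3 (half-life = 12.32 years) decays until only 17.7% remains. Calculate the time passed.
t = t½ × log₂(N₀/N) = 30.78 years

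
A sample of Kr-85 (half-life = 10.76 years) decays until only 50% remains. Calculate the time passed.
t = t½ × log₂(N₀/N) = 10.76 years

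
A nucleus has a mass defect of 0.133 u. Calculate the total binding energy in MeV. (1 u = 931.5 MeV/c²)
B.E. = Δm × 931.5 = 123.9 MeV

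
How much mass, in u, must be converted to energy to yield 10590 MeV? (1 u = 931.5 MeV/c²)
m = E/c² = 11.37 u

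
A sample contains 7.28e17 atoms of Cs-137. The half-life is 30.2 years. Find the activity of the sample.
A = λN = 1.671e16 decays/year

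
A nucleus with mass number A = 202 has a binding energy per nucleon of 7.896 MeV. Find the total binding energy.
B.E. = 7.896 × 202 = 1595 MeV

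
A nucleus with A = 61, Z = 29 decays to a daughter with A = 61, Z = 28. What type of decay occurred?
ΔA = 0, ΔZ = -1 ⇒ beta-plus decay (β⁺) or electron capture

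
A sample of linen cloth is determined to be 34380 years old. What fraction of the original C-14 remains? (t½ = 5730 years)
N/N₀ = (1/2)^(t/t½) = 0.01562 = 1.56%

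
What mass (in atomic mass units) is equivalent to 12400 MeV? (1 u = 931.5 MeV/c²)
m = E/c² = 13.31 u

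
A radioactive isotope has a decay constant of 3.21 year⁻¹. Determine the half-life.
t½ = ln(2)/λ = 0.2159 years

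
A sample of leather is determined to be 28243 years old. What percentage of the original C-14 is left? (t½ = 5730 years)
N/N₀ = (1/2)^(t/t½) = 0.03283 = 3.28%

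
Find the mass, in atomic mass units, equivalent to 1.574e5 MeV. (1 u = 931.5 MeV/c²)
m = E/c² = 169 u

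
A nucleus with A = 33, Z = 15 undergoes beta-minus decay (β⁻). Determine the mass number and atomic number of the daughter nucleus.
Daughter: A = 33, Z = 16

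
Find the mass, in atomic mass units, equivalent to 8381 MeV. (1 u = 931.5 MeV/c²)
m = E/c² = 8.997 u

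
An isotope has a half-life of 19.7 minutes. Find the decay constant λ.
λ = ln(2)/t½ = 0.03519 minute⁻¹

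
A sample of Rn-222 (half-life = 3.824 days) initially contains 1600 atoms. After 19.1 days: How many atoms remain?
N = N₀(1/2)^(t/t½) = 50.18 atoms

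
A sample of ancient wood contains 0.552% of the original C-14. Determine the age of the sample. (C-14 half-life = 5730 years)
Age = t½ × log₂(1/ratio) = 42980 years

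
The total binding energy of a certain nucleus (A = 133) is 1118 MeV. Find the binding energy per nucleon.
B.E./A = 1118/133 = 8.406 MeV/nucleon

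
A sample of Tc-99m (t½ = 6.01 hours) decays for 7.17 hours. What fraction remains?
N/N₀ = (1/2)^(t/t½) = 0.4374 = 43.7%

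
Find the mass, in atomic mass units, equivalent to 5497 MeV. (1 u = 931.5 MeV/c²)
m = E/c² = 5.901 u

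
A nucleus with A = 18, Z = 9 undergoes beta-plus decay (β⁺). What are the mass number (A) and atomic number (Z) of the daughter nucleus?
Daughter: A = 18, Z = 8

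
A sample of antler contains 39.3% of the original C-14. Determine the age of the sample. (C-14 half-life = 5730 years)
Age = t½ × log₂(1/ratio) = 7721 years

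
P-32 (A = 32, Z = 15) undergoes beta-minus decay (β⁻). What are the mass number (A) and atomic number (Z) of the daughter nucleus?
Daughter: A = 32, Z = 16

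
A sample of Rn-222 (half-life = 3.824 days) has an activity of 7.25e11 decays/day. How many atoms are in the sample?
N = A/λ = 4e12 atoms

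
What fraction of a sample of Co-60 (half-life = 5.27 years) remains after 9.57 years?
N/N₀ = (1/2)^(t/t½) = 0.284 = 28.4%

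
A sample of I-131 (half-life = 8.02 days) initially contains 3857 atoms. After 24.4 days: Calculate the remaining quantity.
N = N₀(1/2)^(t/t½) = 468.2 atoms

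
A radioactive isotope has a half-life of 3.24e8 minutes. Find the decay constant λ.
λ = ln(2)/t½ = 2.139e-9 minute⁻¹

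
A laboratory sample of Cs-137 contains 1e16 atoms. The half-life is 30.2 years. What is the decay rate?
A = λN = 2.295e14 decays/year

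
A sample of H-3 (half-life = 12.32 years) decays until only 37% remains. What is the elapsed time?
t = t½ × log₂(N₀/N) = 17.67 years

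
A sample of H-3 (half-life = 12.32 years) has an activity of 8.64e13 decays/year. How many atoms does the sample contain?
N = A/λ = 1.536e15 atoms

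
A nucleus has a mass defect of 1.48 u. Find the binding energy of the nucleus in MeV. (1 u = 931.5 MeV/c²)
B.E. = Δm × 931.5 = 1379 MeV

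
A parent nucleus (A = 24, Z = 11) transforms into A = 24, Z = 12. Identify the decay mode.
ΔA = 0, ΔZ = +1 ⇒ beta-minus decay (β⁻)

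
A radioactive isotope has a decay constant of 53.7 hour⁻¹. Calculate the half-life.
t½ = ln(2)/λ = 0.01291 hours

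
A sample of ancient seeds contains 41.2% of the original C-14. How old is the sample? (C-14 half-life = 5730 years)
Age = t½ × log₂(1/ratio) = 7330 years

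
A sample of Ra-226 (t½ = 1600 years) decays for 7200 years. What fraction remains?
N/N₀ = (1/2)^(t/t½) = 0.04419 = 4.42%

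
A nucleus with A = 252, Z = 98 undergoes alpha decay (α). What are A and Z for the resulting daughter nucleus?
Daughter: A = 248, Z = 96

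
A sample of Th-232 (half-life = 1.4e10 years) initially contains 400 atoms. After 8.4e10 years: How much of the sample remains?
N = N₀(1/2)^(t/t½) = 6.25 atoms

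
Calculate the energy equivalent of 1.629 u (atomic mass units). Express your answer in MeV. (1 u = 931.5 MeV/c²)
E = mc² = 1517 MeV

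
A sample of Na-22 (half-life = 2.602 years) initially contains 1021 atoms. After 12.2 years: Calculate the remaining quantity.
N = N₀(1/2)^(t/t½) = 39.59 atoms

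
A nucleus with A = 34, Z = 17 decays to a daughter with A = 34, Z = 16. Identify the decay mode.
ΔA = 0, ΔZ = -1 ⇒ beta-plus decay (β⁺) or electron capture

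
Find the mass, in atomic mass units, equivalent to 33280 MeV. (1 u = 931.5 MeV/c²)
m = E/c² = 35.73 u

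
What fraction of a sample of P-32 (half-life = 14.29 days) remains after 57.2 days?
N/N₀ = (1/2)^(t/t½) = 0.06238 = 6.24%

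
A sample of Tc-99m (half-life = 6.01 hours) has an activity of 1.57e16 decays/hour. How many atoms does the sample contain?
N = A/λ = 1.361e17 atoms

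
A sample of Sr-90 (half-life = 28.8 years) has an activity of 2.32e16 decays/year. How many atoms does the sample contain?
N = A/λ = 9.64e17 atoms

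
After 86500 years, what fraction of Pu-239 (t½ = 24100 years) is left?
N/N₀ = (1/2)^(t/t½) = 0.08309 = 8.31%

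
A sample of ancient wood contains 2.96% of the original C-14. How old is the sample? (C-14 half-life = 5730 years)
Age = t½ × log₂(1/ratio) = 29100 years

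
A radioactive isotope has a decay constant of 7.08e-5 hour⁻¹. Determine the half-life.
t½ = ln(2)/λ = 9790 hours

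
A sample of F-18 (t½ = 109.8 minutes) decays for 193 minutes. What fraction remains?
N/N₀ = (1/2)^(t/t½) = 0.2957 = 29.6%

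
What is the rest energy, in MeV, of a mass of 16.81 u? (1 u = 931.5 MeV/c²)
E = mc² = 15660 MeV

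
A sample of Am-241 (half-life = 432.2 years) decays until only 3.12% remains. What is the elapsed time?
t = t½ × log₂(N₀/N) = 2162 years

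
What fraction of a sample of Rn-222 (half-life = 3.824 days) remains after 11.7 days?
N/N₀ = (1/2)^(t/t½) = 0.1199 = 12%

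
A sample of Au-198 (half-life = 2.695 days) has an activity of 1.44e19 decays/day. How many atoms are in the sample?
N = A/λ = 5.599e19 atoms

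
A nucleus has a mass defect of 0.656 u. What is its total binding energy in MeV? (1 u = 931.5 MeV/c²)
B.E. = Δm × 931.5 = 611.1 MeV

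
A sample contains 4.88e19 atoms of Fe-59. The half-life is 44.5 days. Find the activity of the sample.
A = λN = 7.601e17 decays/day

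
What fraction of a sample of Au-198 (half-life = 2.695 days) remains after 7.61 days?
N/N₀ = (1/2)^(t/t½) = 0.1412 = 14.1%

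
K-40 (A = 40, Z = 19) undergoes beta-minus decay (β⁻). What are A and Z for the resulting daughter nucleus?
Daughter: A = 40, Z = 20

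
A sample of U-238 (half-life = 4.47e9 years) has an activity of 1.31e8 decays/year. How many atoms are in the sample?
N = A/λ = 8.448e17 atoms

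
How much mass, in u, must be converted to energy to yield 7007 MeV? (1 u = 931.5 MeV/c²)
m = E/c² = 7.522 u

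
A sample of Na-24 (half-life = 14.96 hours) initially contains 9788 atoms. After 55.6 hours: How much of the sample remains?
N = N₀(1/2)^(t/t½) = 744.5 atoms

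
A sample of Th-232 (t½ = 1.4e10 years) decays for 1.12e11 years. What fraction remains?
N/N₀ = (1/2)^(t/t½) = 0.003906 = 0.391%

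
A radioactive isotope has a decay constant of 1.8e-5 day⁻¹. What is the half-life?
t½ = ln(2)/λ = 38510 days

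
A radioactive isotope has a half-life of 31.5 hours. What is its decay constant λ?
λ = ln(2)/t½ = 0.022 hour⁻¹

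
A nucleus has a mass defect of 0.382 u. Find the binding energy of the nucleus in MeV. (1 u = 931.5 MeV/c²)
B.E. = Δm × 931.5 = 355.8 MeV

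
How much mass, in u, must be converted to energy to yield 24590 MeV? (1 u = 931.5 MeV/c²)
m = E/c² = 26.4 u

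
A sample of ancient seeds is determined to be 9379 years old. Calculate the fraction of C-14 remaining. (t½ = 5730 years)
N/N₀ = (1/2)^(t/t½) = 0.3216 = 32.2%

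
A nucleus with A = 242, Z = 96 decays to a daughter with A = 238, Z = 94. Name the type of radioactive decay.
ΔA = -4, ΔZ = -2 ⇒ alpha decay (α)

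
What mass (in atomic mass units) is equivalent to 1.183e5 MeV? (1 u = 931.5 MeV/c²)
m = E/c² = 127 u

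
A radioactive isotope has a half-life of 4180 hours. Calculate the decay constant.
λ = ln(2)/t½ = 1.658e-4 hour⁻¹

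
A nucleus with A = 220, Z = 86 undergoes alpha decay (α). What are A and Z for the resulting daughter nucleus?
Daughter: A = 216, Z = 84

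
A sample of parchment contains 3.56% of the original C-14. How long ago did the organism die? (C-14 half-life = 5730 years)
Age = t½ × log₂(1/ratio) = 27570 years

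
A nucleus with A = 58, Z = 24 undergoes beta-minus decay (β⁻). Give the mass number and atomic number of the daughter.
Daughter: A = 58, Z = 25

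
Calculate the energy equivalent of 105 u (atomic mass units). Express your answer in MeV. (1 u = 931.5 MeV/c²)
E = mc² = 97810 MeV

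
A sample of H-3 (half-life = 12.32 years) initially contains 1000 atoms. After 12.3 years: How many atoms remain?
N = N₀(1/2)^(t/t½) = 500.6 atoms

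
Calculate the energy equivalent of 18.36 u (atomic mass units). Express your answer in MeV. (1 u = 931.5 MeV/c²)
E = mc² = 17100 MeV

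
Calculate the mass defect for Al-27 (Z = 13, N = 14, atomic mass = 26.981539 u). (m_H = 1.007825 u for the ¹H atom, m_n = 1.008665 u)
Δm = Z·m_H + N·m_n − M = 0.2415 u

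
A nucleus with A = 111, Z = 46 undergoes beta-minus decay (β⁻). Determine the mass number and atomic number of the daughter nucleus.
Daughter: A = 111, Z = 47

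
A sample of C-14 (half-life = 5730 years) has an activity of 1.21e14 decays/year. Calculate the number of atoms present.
N = A/λ = 1e18 atoms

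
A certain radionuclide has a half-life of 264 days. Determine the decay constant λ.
λ = ln(2)/t½ = 0.002626 day⁻¹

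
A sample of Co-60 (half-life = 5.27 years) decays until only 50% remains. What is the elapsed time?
t = t½ × log₂(N₀/N) = 5.27 years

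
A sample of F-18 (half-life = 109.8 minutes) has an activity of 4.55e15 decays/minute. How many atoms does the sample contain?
N = A/λ = 7.208e17 atoms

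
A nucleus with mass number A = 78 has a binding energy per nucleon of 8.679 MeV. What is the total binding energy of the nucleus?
B.E. = 8.679 × 78 = 677 MeV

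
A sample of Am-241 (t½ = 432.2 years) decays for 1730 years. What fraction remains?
N/N₀ = (1/2)^(t/t½) = 0.06238 = 6.24%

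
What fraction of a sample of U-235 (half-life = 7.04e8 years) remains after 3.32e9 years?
N/N₀ = (1/2)^(t/t½) = 0.03805 = 3.81%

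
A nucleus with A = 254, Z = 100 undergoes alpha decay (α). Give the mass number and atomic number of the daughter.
Daughter: A = 250, Z = 98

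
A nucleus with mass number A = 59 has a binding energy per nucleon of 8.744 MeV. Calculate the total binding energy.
B.E. = 8.744 × 59 = 515.9 MeV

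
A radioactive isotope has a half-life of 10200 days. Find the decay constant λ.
λ = ln(2)/t½ = 6.796e-5 day⁻¹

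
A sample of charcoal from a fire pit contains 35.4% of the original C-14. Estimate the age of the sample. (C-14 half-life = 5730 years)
Age = t½ × log₂(1/ratio) = 8585 years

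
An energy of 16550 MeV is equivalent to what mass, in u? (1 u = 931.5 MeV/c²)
m = E/c² = 17.77 u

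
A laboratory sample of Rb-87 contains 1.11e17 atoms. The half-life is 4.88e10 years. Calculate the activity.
A = λN = 1.577e6 decays/year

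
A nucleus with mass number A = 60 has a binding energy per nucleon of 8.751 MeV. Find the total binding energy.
B.E. = 8.751 × 60 = 525.1 MeV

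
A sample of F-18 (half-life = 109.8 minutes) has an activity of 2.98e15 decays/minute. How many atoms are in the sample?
N = A/λ = 4.721e17 atoms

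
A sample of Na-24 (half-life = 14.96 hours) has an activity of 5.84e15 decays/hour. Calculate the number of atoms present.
N = A/λ = 1.26e17 atoms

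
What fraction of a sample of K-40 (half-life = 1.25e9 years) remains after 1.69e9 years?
N/N₀ = (1/2)^(t/t½) = 0.3917 = 39.2%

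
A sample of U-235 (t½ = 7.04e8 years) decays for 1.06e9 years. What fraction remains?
N/N₀ = (1/2)^(t/t½) = 0.3522 = 35.2%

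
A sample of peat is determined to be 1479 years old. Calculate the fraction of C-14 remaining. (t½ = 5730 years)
N/N₀ = (1/2)^(t/t½) = 0.8362 = 83.6%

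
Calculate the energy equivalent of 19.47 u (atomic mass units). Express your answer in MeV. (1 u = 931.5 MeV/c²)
E = mc² = 18140 MeV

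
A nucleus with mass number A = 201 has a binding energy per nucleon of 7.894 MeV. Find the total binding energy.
B.E. = 7.894 × 201 = 1587 MeV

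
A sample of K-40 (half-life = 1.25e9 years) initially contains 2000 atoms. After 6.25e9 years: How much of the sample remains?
N = N₀(1/2)^(t/t½) = 62.5 atoms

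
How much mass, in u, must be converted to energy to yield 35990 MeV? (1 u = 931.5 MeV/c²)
m = E/c² = 38.64 u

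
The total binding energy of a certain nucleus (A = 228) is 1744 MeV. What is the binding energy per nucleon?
B.E./A = 1744/228 = 7.649 MeV/nucleon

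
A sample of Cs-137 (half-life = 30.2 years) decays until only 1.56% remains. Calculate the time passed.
t = t½ × log₂(N₀/N) = 181.3 years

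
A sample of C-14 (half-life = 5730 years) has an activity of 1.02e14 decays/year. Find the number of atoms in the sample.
N = A/λ = 8.432e17 atoms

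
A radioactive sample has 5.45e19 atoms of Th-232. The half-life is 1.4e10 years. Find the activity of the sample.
A = λN = 2.698e9 decays/year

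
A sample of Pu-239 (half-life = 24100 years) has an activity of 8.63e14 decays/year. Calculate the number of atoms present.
N = A/λ = 3.001e19 atoms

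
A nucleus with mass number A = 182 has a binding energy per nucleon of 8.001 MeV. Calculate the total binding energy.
B.E. = 8.001 × 182 = 1456 MeV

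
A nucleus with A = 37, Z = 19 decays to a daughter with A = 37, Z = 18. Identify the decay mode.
ΔA = 0, ΔZ = -1 ⇒ beta-plus decay (β⁺) or electron capture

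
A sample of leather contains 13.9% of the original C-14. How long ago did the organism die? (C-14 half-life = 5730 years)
Age = t½ × log₂(1/ratio) = 16310 years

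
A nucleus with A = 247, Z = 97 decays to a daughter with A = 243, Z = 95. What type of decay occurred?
ΔA = -4, ΔZ = -2 ⇒ alpha decay (α)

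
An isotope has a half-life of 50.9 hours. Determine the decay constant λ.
λ = ln(2)/t½ = 0.01362 hour⁻¹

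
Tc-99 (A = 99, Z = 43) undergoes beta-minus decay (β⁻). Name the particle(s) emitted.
β⁻: electron (e⁻) + antineutrino (ν̄ₑ)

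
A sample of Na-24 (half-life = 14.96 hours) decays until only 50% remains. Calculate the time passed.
t = t½ × log₂(N₀/N) = 14.96 hours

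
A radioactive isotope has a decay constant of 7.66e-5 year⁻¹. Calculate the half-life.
t½ = ln(2)/λ = 9049 years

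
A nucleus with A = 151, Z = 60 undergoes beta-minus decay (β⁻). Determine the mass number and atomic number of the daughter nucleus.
Daughter: A = 151, Z = 61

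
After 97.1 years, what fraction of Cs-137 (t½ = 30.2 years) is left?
N/N₀ = (1/2)^(t/t½) = 0.1077 = 10.8%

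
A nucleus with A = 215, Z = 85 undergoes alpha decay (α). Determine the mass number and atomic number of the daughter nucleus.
Daughter: A = 211, Z = 83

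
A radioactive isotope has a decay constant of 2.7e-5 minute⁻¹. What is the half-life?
t½ = ln(2)/λ = 25670 minutes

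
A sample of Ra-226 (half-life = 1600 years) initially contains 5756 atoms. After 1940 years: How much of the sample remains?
N = N₀(1/2)^(t/t½) = 2484 atoms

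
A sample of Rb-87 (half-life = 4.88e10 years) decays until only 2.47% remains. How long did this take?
t = t½ × log₂(N₀/N) = 2.606e11 years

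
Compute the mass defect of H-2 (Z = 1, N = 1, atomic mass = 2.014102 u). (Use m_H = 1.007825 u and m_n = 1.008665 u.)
Δm = Z·m_H + N·m_n − M = 0.002388 u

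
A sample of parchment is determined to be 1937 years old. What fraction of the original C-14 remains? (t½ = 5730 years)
N/N₀ = (1/2)^(t/t½) = 0.7911 = 79.1%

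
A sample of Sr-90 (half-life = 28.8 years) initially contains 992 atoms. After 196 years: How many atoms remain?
N = N₀(1/2)^(t/t½) = 8.868 atoms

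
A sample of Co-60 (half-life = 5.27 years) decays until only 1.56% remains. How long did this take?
t = t½ × log₂(N₀/N) = 31.63 years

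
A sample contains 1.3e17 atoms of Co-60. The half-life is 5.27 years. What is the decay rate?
A = λN = 1.71e16 decays/year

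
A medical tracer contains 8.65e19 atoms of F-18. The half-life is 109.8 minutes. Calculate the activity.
A = λN = 5.461e17 decays/minute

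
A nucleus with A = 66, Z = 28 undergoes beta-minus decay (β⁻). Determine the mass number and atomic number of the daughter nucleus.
Daughter: A = 66, Z = 29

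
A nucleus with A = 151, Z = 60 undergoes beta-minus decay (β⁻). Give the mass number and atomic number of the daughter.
Daughter: A = 151, Z = 61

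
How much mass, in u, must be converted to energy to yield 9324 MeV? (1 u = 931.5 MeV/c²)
m = E/c² = 10.01 u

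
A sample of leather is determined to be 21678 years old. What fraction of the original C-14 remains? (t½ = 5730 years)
N/N₀ = (1/2)^(t/t½) = 0.07263 = 7.26%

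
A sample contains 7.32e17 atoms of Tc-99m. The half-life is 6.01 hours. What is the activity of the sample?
A = λN = 8.442e16 decays/hour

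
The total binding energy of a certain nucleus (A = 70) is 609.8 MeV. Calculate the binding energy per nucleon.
B.E./A = 609.8/70 = 8.711 MeV/nucleon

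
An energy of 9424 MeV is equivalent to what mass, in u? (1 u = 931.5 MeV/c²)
m = E/c² = 10.12 u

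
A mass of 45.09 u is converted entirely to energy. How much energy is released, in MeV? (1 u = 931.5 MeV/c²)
E = mc² = 42000 MeV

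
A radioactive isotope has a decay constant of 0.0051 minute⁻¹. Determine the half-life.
t½ = ln(2)/λ = 135.9 minutes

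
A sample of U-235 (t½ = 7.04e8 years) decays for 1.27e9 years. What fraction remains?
N/N₀ = (1/2)^(t/t½) = 0.2864 = 28.6%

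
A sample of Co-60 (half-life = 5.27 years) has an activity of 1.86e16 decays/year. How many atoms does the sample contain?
N = A/λ = 1.414e17 atoms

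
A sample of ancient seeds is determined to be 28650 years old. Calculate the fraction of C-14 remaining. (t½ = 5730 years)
N/N₀ = (1/2)^(t/t½) = 0.03125 = 3.12%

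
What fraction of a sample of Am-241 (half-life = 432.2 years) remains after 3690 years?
N/N₀ = (1/2)^(t/t½) = 0.002691 = 0.269%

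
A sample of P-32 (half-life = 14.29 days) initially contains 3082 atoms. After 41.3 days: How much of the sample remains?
N = N₀(1/2)^(t/t½) = 415.7 atoms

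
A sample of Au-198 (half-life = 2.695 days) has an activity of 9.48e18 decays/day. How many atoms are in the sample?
N = A/λ = 3.686e19 atoms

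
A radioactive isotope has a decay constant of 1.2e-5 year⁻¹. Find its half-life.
t½ = ln(2)/λ = 57760 years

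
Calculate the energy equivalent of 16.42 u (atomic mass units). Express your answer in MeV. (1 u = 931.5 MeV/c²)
E = mc² = 15300 MeV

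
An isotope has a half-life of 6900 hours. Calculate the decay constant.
λ = ln(2)/t½ = 1.005e-4 hour⁻¹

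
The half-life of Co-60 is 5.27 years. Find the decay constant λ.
λ = ln(2)/t½ = 0.1315 year⁻¹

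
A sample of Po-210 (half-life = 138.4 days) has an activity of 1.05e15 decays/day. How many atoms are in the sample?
N = A/λ = 2.097e17 atoms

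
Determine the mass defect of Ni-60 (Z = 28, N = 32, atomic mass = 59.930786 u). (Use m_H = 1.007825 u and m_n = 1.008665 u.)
Δm = Z·m_H + N·m_n − M = 0.5656 u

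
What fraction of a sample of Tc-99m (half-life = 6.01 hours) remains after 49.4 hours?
N/N₀ = (1/2)^(t/t½) = 0.003355 = 0.335%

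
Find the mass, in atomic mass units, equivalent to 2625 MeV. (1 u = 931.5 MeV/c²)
m = E/c² = 2.818 u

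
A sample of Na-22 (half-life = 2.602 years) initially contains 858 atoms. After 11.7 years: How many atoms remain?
N = N₀(1/2)^(t/t½) = 38.01 atoms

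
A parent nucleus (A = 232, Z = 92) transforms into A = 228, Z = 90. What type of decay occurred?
ΔA = -4, ΔZ = -2 ⇒ alpha decay (α)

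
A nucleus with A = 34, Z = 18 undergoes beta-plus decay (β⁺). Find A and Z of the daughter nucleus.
Daughter: A = 34, Z = 17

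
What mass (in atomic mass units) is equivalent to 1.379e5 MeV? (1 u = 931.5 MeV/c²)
m = E/c² = 148 u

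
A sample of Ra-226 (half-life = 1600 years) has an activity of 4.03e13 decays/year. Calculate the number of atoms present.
N = A/λ = 9.302e16 atoms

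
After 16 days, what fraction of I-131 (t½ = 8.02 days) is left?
N/N₀ = (1/2)^(t/t½) = 0.2509 = 25.1%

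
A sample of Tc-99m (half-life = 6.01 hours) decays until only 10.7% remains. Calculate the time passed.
t = t½ × log₂(N₀/N) = 19.38 hours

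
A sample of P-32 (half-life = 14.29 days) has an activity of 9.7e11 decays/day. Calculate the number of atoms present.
N = A/λ = 2e13 atoms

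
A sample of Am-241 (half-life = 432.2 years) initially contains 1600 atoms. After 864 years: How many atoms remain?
N = N₀(1/2)^(t/t½) = 400.3 atoms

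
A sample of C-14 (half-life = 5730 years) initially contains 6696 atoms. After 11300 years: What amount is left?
N = N₀(1/2)^(t/t½) = 1707 atoms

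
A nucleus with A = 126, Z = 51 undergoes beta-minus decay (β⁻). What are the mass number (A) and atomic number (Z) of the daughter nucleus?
Daughter: A = 126, Z = 52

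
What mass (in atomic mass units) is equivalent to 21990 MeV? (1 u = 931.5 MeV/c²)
m = E/c² = 23.61 u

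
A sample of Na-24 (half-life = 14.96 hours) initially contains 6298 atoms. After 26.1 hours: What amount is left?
N = N₀(1/2)^(t/t½) = 1879 atoms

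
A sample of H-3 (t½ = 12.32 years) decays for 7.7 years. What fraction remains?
N/N₀ = (1/2)^(t/t½) = 0.6484 = 64.8%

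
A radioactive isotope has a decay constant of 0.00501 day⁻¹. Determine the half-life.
t½ = ln(2)/λ = 138.4 days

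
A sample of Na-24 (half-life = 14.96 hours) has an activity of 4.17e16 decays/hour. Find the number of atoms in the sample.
N = A/λ = 9e17 atoms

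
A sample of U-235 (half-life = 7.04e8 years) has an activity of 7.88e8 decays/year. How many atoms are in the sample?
N = A/λ = 8.003e17 atoms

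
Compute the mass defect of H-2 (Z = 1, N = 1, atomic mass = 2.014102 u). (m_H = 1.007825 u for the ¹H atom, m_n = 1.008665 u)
Δm = Z·m_H + N·m_n − M = 0.002388 u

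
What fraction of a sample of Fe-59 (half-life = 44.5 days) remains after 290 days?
N/N₀ = (1/2)^(t/t½) = 0.01092 = 1.09%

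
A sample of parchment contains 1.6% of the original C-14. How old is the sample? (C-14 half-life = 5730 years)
Age = t½ × log₂(1/ratio) = 34180 years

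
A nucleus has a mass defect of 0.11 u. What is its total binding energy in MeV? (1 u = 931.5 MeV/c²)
B.E. = Δm × 931.5 = 102.5 MeV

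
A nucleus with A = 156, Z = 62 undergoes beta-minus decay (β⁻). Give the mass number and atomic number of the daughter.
Daughter: A = 156, Z = 63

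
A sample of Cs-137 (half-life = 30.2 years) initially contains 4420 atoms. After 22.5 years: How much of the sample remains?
N = N₀(1/2)^(t/t½) = 2637 atoms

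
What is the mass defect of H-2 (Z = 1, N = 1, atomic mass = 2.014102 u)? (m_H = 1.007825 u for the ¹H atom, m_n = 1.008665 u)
Δm = Z·m_H + N·m_n − M = 0.002388 u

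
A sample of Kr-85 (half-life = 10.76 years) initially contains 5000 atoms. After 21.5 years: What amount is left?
N = N₀(1/2)^(t/t½) = 1252 atoms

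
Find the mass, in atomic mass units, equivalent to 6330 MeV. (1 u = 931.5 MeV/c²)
m = E/c² = 6.795 u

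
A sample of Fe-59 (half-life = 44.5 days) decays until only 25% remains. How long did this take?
t = t½ × log₂(N₀/N) = 89 days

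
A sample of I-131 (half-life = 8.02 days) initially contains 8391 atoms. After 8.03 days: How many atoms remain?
N = N₀(1/2)^(t/t½) = 4192 atoms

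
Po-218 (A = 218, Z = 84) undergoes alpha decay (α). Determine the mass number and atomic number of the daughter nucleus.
Daughter: A = 214, Z = 82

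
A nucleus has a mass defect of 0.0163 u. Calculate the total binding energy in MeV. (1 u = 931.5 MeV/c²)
B.E. = Δm × 931.5 = 15.18 MeV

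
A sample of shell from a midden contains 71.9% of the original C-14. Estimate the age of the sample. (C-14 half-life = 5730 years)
Age = t½ × log₂(1/ratio) = 2727 years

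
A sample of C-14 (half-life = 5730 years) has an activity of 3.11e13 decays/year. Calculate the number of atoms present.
N = A/λ = 2.571e17 atoms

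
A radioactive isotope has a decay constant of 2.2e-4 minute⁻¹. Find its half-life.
t½ = ln(2)/λ = 3151 minutes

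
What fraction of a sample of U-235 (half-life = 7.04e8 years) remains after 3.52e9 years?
N/N₀ = (1/2)^(t/t½) = 0.03125 = 3.12%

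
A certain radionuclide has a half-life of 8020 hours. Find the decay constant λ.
λ = ln(2)/t½ = 8.643e-5 hour⁻¹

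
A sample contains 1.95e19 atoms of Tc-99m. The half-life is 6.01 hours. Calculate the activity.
A = λN = 2.249e18 decays/hour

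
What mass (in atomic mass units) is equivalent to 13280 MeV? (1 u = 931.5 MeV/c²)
m = E/c² = 14.26 u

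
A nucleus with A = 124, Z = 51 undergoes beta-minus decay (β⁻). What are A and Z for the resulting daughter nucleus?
Daughter: A = 124, Z = 52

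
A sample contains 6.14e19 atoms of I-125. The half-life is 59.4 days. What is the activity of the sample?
A = λN = 7.165e17 decays/day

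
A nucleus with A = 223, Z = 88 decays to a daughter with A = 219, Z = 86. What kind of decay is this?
ΔA = -4, ΔZ = -2 ⇒ alpha decay (α)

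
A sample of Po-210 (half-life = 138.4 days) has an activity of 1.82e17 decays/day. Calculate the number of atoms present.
N = A/λ = 3.634e19 atoms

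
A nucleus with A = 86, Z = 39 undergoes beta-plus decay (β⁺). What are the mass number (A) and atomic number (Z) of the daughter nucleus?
Daughter: A = 86, Z = 38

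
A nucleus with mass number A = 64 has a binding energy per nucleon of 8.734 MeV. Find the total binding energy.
B.E. = 8.734 × 64 = 559 MeV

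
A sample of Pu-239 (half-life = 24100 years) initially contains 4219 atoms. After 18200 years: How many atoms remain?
N = N₀(1/2)^(t/t½) = 2500 atoms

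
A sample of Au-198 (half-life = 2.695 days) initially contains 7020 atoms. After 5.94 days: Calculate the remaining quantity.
N = N₀(1/2)^(t/t½) = 1523 atoms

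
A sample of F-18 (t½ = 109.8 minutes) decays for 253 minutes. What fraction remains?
N/N₀ = (1/2)^(t/t½) = 0.2025 = 20.2%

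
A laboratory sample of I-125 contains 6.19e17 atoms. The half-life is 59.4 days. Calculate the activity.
A = λN = 7.223e15 decays/day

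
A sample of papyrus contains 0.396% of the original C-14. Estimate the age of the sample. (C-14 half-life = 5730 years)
Age = t½ × log₂(1/ratio) = 45730 years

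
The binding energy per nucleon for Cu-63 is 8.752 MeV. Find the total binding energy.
B.E. = 8.752 × 63 = 551.4 MeV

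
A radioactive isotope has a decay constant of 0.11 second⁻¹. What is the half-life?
t½ = ln(2)/λ = 6.301 seconds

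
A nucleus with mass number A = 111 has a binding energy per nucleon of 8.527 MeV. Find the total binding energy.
B.E. = 8.527 × 111 = 946.5 MeV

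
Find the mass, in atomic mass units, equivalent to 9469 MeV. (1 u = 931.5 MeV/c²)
m = E/c² = 10.17 u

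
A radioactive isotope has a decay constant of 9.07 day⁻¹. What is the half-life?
t½ = ln(2)/λ = 0.07642 days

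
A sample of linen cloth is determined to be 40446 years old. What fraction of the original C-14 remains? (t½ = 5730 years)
N/N₀ = (1/2)^(t/t½) = 0.007501 = 0.75%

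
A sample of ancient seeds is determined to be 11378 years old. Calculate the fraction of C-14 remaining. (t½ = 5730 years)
N/N₀ = (1/2)^(t/t½) = 0.2525 = 25.2%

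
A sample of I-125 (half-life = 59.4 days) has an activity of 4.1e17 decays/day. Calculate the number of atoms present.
N = A/λ = 3.514e19 atoms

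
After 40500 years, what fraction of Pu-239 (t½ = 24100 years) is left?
N/N₀ = (1/2)^(t/t½) = 0.312 = 31.2%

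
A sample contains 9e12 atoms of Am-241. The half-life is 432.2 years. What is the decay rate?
A = λN = 1.443e10 decays/year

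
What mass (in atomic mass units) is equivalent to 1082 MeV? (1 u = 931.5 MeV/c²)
m = E/c² = 1.162 u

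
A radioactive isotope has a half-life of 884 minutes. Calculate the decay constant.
λ = ln(2)/t½ = 7.841e-4 minute⁻¹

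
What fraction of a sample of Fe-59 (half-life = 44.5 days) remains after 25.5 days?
N/N₀ = (1/2)^(t/t½) = 0.6722 = 67.2%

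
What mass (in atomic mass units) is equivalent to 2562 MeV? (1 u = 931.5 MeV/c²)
m = E/c² = 2.75 u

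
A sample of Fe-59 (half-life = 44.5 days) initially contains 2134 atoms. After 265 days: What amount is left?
N = N₀(1/2)^(t/t½) = 34.4 atoms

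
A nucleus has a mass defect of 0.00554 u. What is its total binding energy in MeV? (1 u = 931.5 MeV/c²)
B.E. = Δm × 931.5 = 5.161 MeV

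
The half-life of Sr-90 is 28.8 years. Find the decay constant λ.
λ = ln(2)/t½ = 0.02407 year⁻¹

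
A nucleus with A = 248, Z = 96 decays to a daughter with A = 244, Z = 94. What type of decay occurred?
ΔA = -4, ΔZ = -2 ⇒ alpha decay (α)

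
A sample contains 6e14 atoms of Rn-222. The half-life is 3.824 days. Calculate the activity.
A = λN = 1.088e14 decays/day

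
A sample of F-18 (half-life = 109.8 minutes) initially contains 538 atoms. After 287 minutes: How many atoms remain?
N = N₀(1/2)^(t/t½) = 87.89 atoms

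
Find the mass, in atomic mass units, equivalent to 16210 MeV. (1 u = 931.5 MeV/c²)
m = E/c² = 17.4 u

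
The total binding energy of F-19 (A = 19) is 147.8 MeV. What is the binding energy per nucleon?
B.E./A = 147.8/19 = 7.779 MeV/nucleon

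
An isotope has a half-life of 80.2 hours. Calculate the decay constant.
λ = ln(2)/t½ = 0.008643 hour⁻¹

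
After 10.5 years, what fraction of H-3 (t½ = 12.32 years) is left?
N/N₀ = (1/2)^(t/t½) = 0.5539 = 55.4%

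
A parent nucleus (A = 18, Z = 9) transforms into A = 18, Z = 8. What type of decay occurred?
ΔA = 0, ΔZ = -1 ⇒ beta-plus decay (β⁺) or electron capture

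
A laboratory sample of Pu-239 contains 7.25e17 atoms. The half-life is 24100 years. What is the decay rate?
A = λN = 2.085e13 decays/year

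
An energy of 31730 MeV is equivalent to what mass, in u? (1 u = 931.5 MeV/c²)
m = E/c² = 34.06 u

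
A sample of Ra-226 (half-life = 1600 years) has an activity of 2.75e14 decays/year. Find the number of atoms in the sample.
N = A/λ = 6.348e17 atoms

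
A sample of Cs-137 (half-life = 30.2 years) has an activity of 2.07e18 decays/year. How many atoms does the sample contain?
N = A/λ = 9.019e19 atoms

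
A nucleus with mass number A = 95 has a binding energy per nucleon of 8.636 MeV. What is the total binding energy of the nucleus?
B.E. = 8.636 × 95 = 820.4 MeV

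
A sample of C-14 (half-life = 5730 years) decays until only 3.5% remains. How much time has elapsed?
t = t½ × log₂(N₀/N) = 27710 years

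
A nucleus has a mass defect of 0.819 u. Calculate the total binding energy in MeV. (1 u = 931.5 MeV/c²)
B.E. = Δm × 931.5 = 762.9 MeV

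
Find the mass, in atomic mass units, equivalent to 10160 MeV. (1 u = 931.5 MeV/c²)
m = E/c² = 10.91 u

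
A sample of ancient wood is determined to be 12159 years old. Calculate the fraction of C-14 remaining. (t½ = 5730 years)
N/N₀ = (1/2)^(t/t½) = 0.2297 = 23%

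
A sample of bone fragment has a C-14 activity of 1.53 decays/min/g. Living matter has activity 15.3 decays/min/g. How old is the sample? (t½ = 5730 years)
Age = t½ × log₂(A₀/A) = 19030 years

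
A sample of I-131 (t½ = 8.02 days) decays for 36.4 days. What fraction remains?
N/N₀ = (1/2)^(t/t½) = 0.04303 = 4.3%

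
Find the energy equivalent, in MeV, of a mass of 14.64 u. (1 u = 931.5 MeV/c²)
E = mc² = 13640 MeV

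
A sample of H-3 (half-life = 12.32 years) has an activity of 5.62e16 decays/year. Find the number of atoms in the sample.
N = A/λ = 9.989e17 atoms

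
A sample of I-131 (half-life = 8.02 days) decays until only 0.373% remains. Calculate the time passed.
t = t½ × log₂(N₀/N) = 64.69 days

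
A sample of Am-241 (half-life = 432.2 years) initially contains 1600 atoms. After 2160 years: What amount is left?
N = N₀(1/2)^(t/t½) = 50.08 atoms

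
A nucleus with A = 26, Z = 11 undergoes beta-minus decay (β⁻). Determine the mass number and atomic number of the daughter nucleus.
Daughter: A = 26, Z = 12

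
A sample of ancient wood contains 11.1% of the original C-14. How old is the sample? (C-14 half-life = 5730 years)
Age = t½ × log₂(1/ratio) = 18170 years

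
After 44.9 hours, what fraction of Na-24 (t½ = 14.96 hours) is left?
N/N₀ = (1/2)^(t/t½) = 0.1249 = 12.5%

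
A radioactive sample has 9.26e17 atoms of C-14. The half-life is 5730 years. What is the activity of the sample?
A = λN = 1.12e14 decays/year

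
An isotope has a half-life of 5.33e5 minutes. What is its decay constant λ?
λ = ln(2)/t½ = 1.3e-6 minute⁻¹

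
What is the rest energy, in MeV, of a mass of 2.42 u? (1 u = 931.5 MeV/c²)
E = mc² = 2254 MeV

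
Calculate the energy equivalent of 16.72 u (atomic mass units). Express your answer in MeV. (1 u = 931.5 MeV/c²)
E = mc² = 15570 MeV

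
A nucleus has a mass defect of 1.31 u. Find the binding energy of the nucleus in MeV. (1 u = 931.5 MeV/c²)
B.E. = Δm × 931.5 = 1220 MeV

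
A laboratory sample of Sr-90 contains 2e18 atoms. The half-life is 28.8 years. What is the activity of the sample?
A = λN = 4.814e16 decays/year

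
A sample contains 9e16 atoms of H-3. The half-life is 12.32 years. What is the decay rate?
A = λN = 5.064e15 decays/year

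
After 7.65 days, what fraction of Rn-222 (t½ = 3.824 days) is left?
N/N₀ = (1/2)^(t/t½) = 0.2499 = 25%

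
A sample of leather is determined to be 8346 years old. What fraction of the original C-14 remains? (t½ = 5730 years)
N/N₀ = (1/2)^(t/t½) = 0.3644 = 36.4%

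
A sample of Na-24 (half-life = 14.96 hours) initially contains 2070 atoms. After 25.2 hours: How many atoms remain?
N = N₀(1/2)^(t/t½) = 644 atoms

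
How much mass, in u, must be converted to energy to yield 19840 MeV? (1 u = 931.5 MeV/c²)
m = E/c² = 21.3 u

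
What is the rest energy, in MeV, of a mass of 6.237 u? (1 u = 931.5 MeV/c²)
E = mc² = 5810 MeV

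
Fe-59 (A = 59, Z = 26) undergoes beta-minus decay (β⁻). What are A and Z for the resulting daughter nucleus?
Daughter: A = 59, Z = 27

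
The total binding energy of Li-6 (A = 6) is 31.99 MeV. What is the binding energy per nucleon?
B.E./A = 31.99/6 = 5.332 MeV/nucleon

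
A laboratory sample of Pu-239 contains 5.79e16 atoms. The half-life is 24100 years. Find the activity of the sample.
A = λN = 1.665e12 decays/year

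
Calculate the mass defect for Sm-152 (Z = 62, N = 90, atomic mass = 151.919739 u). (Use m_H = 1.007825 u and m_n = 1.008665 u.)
Δm = Z·m_H + N·m_n − M = 1.345 u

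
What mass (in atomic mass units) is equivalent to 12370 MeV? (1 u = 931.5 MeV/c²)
m = E/c² = 13.28 u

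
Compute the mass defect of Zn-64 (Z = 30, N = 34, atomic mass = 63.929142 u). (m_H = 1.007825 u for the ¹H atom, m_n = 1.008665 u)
Δm = Z·m_H + N·m_n − M = 0.6002 u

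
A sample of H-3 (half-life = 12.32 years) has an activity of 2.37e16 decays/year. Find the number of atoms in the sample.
N = A/λ = 4.212e17 atoms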